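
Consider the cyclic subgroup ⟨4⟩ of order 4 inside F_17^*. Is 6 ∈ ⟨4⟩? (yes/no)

no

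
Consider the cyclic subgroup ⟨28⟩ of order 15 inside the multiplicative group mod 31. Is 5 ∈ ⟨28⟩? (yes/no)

⟨28⟩ has order 15; its elements mod 31 are {1, 2, 4, 5, 7, 8, 9, 10, 14, 16, 18, 19, 20, 25, 28}.
5 is in this set.

yes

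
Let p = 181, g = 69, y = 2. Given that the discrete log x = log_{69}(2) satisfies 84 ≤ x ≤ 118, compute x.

Compute 69^84 mod 181 = 5, then multiply by 69 repeatedly:
  69^84=5  69^85=164  69^86=94  69^87=151  69^88=102
  69^89=160  69^90=180  69^91=112  69^92=126  69^93=6
  69^94=52  69^95=149  69^96=145  69^97=50  69^98=11
  69^99=35  69^100=62  69^101=115  69^102=152  69^103=171
  69^104=34  69^105=174  69^106=60  69^107=158  69^108=42
  69^109=2
Found 2 at exponent 109.

109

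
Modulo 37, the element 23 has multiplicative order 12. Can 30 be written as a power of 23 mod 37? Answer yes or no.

no

⟨23⟩ has order 12; its elements mod 37 are {1, 6, 8, 10, 11, 14, 23, 26, 27, 29, 31, 36}.
30 is not in this set.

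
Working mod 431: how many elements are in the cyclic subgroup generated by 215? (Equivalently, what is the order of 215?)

The order of 215 must divide p − 1 = 430 = 2 · 5 · 43.
Divisors: 1, 2, 5, 10, 43, 86, 215, 430.
Check each in increasing order: 215^1 ≡ 215;  215^2 ≡ 108;  215^5 ≡ 202;  215^10 ≡ 290;  215^43 ≡ 430;  215^86 ≡ 1.
Smallest exponent giving 1 is 86.

86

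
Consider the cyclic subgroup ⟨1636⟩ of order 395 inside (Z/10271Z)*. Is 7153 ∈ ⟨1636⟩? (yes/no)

yes

7153 ∈ ⟨1636⟩ iff 7153^395 ≡ 1 (mod 10271), since |⟨1636⟩| = 395.
7153^395 mod 10271 = 1.
Since 1 = 1, 7153 lies in the subgroup.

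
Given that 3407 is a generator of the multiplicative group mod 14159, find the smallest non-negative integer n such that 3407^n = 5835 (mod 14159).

Baby-step giant-step with m = ceil(sqrt(14158)) = 119.
Baby table (3407^j mod 14159 for j=0..118):
  0:1  1:3407  2:11428  3:12105  4:10727  5:2510  6:13693  7:12305
  8:12495  9:8511  10:13504  11:5537  12:4771  13:265  14:10838  15:12553
  16:7891  17:10855  18:13836  19:3941  20:4255  21:12128  22:4134  23:10492
  24:8928  25:4164  26:13589  27:11952  28:13339  29:9742  30:2298  31:13518
  32:10758  33:9014  34:13986  35:5267  36:5216  37:1367  38:13217  39:4699
  40:9823  41:9244  42:4692  43:133  44:43  45:4911  46:9998  47:10791
  48:8173  49:8817  50:8280  51:5232  52:13402  53:11998  54:153  55:11547
  56:6927  57:11395  58:12946  59:1737  60:13656  61:13677  62:270  63:13714
  64:13057  65:11780  66:7854  67:12227  68:1611  69:9144  70:3808  71:4212
  72:7217  73:8295  74:13860  75:755  76:9506  77:5309  78:6720  79:14096
  80:11903  81:2145  82:1971  83:3831  84:11778  85:1040  86:3530  87:5719
  88:1849  89:12947  90:5144  91:10925  92:11623  93:10997  94:2065  95:12591
  96:9926  97:6190  98:6579  99:956  100:522  101:8579  102:4477  103:3896
  104:6689  105:7592  106:11610  107:9183  108:9250  109:10975  110:12065  111:1878
  112:12637  113:10899  114:7995  115:11208  116:12992  117:2710  118:1302
Giant step factor: 3407^(-119) ≡ 9519 (mod 14159).
Scan 5835·9519^i mod 14159 for i = 0, 1, …:
  i=0: 5835   i=1: 11767   i=2: 12383   i=3: 102
  i=4: 8126   i=5: 777   i=6: 5265   i=7: 8834
  i=8: 545   i=9: 5661     …   i=98: 4678
  i=99: 13986
Match at i=99, j=34: n = 99·119 + 34 = 11815.

11815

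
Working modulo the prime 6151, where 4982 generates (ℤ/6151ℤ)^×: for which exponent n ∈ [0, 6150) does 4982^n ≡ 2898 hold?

2950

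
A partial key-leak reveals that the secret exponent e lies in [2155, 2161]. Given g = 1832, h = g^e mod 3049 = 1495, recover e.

Compute 1832^2155 mod 3049 = 1229, then multiply by 1832 repeatedly:
  1832^2155=1229  1832^2156=1366  1832^2157=2332  1832^2158=575  1832^2159=1495
Found 1495 at exponent 2159.

2159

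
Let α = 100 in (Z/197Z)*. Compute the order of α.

49

The order of 100 must divide p − 1 = 196 = 2^2 · 7^2.
Divisors: 1, 2, 4, 7, 14, 28, 49, 98, 196.
Check each in increasing order: 100^1 ≡ 100;  100^2 ≡ 150;  100^4 ≡ 42;  100^7 ≡ 191;  100^14 ≡ 36;  100^28 ≡ 114;  100^49 ≡ 1.
Smallest exponent giving 1 is 49.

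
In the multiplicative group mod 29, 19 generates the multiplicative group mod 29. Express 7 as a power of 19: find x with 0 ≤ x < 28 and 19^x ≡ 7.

20

Successive powers of 19 modulo 29:
  19^0=1  19^1=19  19^2=13  19^3=15  19^4=24  19^5=21
  19^6=22  19^7=12  19^8=25  19^9=11  19^10=6  19^11=27
  19^12=20  19^13=3  19^14=28  19^15=10  19^16=16  19^17=14
  19^18=5  19^19=8  19^20=7
So 19^20 ≡ 7 (mod 29), giving x = 20.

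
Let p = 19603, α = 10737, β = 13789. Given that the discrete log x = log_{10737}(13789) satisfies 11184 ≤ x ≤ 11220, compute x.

11194

Compute 10737^11184 mod 19603 = 16635, then multiply by 10737 repeatedly:
  10737^11184=16635  10737^11185=7062  10737^11186=290  10737^11187=16456  10737^11188=6233
  10737^11189=18682  10737^11190=10738  10737^11191=8663  10737^11192=17999  10737^11193=8889
  10737^11194=13789
Found 13789 at exponent 11194.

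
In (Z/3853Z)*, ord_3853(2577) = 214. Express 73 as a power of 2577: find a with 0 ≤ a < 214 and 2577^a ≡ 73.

Baby-step giant-step with m = ceil(sqrt(214)) = 15.
Baby table (2577^j mod 3853 for j=0..14):
  0:1  1:2577  2:2210  3:436  4:2349  5:310  6:1299  7:3119
  8:305  9:3826  10:3628  11:1978  12:3640  13:2078  14:3189
Giant step factor: 2577^(-15) ≡ 360 (mod 3853).
Scan 73·360^i mod 3853 for i = 0, 1, …:
  i=0: 73   i=1: 3162   i=2: 1685   i=3: 1679
  i=4: 3372   i=5: 225   i=6: 87   i=7: 496
  i=8: 1322   i=9: 2001   i=10: 3702   i=11: 3435
  i=12: 3640
Match at i=12, j=12: a = 12·15 + 12 = 192.

192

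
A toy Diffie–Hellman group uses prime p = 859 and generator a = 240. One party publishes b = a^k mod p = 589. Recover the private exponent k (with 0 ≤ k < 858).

Baby-step giant-step with m = ceil(sqrt(858)) = 30.
Baby table (240^j mod 859 for j=0..29):
  0:1  1:240  2:47  3:113  4:491  5:157  6:743  7:507
  8:561  9:636  10:597  11:686  12:571  13:459  14:208  15:98
  16:327  17:311  18:766  19:14  20:783  21:658  22:723  23:2
  24:480  25:94  26:226  27:123  28:314  29:627
Giant step factor: 240^(-30) ≡ 726 (mod 859).
Scan 589·726^i mod 859 for i = 0, 1, …:
  i=0: 589   i=1: 691   i=2: 10   i=3: 388
  i=4: 795   i=5: 781   i=6: 66   i=7: 671
  i=8: 93   i=9: 516     …   i=21: 167
  i=22: 123
Match at i=22, j=27: k = 22·30 + 27 = 687.

687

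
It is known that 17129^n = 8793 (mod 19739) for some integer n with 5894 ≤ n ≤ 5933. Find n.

Compute 17129^5894 mod 19739 = 4006, then multiply by 17129 repeatedly:
  17129^5894=4006  17129^5895=6010  17129^5896=6405  17129^5897=1883  17129^5898=381
  17129^5899=12279  17129^5900=7946  17129^5901=6629  17129^5902=9413  17129^5903=7125
  17129^5904=17627  17129^5905=5139  17129^5906=9730  17129^5907=8793
Found 8793 at exponent 5907.

5907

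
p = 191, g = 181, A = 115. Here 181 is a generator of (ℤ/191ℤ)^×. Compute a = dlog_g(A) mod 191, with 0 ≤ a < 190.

6

Baby-step giant-step with m = ceil(sqrt(190)) = 14.
Baby table (181^j mod 191 for j=0..13):
  0:1  1:181  2:100  3:146  4:68  5:84  6:115  7:187
  8:40  9:173  10:180  11:110  12:46  13:113
Giant step factor: 181^(-14) ≡ 12 (mod 191).
Scan 115·12^i mod 191 for i = 0, 1, …:
  i=0: 115
Match at i=0, j=6: a = 0·14 + 6 = 6.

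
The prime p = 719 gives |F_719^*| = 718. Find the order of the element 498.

The order of 498 must divide p − 1 = 718 = 2 · 359.
Divisors: 1, 2, 359, 718.
Check each in increasing order: 498^1 ≡ 498;  498^2 ≡ 668;  498^359 ≡ 1.
Smallest exponent giving 1 is 359.

359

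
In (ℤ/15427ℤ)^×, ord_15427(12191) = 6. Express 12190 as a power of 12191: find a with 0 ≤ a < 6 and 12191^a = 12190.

2

Successive powers of 12191 modulo 15427:
  12191^0=1  12191^1=12191  12191^2=12190
So 12191^2 ≡ 12190 (mod 15427), giving a = 2.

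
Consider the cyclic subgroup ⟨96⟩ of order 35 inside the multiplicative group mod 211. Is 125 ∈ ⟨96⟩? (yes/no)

yes

125 ∈ ⟨96⟩ iff 125^35 ≡ 1 (mod 211), since |⟨96⟩| = 35.
125^35 mod 211 = 1.
Since 1 = 1, 125 lies in the subgroup.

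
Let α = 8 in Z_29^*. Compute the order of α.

28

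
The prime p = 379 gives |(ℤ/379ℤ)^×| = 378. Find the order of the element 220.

126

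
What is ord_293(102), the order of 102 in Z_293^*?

The order of 102 must divide p − 1 = 292 = 2^2 · 73.
Divisors: 1, 2, 4, 73, 146, 292.
Check each in increasing order: 102^1 ≡ 102;  102^2 ≡ 149;  102^4 ≡ 226;  102^73 ≡ 292;  102^146 ≡ 1.
Smallest exponent giving 1 is 146.

146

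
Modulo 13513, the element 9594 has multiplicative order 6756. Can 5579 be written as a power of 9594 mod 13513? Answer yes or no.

no

5579 ∈ ⟨9594⟩ iff 5579^6756 ≡ 1 (mod 13513), since |⟨9594⟩| = 6756.
5579^6756 mod 13513 = 13512.
Since 13512 ≠ 1, 5579 does not lie in the subgroup.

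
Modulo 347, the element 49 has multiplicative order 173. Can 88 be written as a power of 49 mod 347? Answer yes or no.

88 ∈ ⟨49⟩ iff 88^173 ≡ 1 (mod 347), since |⟨49⟩| = 173.
88^173 mod 347 = 346.
Since 346 ≠ 1, 88 does not lie in the subgroup.

no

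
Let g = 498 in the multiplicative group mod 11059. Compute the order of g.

The order of 498 must divide p − 1 = 11058 = 2 · 3 · 19 · 97.
Divisors: 1, 2, 3, 6, 19, 38, 57, 97, 114, 194, 291, 582, 1843, 3686, 5529, 11058.
Check each in increasing order: 498^1 ≡ 498;  498^2 ≡ 4706;  498^3 ≡ 10139;  498^6 ≡ 5916;  498^19 ≡ 2110;  498^38 ≡ 6382;  498^57 ≡ 7217;  498^97 ≡ 6510;  498^114 ≡ 8258;  498^194 ≡ 2012;  498^291 ≡ 4264;  498^582 ≡ 700;  498^1843 ≡ 1.
Smallest exponent giving 1 is 1843.

1843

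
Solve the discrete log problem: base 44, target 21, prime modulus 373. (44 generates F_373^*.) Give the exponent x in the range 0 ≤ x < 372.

Baby-step giant-step with m = ceil(sqrt(372)) = 20.
Baby table (44^j mod 373 for j=0..19):
  0:1  1:44  2:71  3:140  4:192  5:242  6:204  7:24
  8:310  9:212  10:3  11:132  12:213  13:47  14:203  15:353
  16:239  17:72  18:184  19:263
Giant step factor: 44^(-20) ≡ 83 (mod 373).
Scan 21·83^i mod 373 for i = 0, 1, …:
  i=0: 21   i=1: 251   i=2: 318   i=3: 284
  i=4: 73   i=5: 91   i=6: 93   i=7: 259
  i=8: 236   i=9: 192
Match at i=9, j=4: x = 9·20 + 4 = 184.

184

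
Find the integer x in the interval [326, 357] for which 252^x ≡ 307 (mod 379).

344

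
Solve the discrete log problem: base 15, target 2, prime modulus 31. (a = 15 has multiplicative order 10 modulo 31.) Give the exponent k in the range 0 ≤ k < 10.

4

Successive powers of 15 modulo 31:
  15^0=1  15^1=15  15^2=8  15^3=27  15^4=2
So 15^4 ≡ 2 (mod 31), giving k = 4.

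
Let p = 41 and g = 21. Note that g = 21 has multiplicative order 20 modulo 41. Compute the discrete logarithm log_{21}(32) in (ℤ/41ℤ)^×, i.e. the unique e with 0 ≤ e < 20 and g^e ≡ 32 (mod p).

15

Successive powers of 21 modulo 41:
  21^0=1  21^1=21  21^2=31  21^3=36  21^4=18  21^5=9
  21^6=25  21^7=33  21^8=37  21^9=39  21^10=40  21^11=20
  21^12=10  21^13=5  21^14=23  21^15=32
So 21^15 ≡ 32 (mod 41), giving e = 15.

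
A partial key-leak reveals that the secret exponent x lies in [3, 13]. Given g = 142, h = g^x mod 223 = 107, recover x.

Compute 142^3 mod 223 = 191, then multiply by 142 repeatedly:
  142^3=191  142^4=139  142^5=114  142^6=132  142^7=12
  142^8=143  142^9=13  142^10=62  142^11=107
Found 107 at exponent 11.

11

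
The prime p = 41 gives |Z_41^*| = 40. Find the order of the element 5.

20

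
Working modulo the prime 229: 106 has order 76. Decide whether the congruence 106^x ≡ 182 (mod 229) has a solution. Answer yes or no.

no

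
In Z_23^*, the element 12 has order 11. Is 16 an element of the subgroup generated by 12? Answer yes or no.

yes

⟨12⟩ has order 11; its elements mod 23 are {1, 2, 3, 4, 6, 8, 9, 12, 13, 16, 18}.
16 is in this set.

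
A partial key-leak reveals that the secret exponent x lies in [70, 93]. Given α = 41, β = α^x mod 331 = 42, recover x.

Compute 41^70 mod 331 = 219, then multiply by 41 repeatedly:
  41^70=219  41^71=42
Found 42 at exponent 71.

71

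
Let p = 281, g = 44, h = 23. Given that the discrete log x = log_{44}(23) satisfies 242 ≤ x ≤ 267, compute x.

Compute 44^242 mod 281 = 224, then multiply by 44 repeatedly:
  44^242=224  44^243=21  44^244=81  44^245=192  44^246=18
  44^247=230  44^248=4  44^249=176  44^250=157  44^251=164
  44^252=191  44^253=255  44^254=261  44^255=244  44^256=58
  44^257=23
Found 23 at exponent 257.

257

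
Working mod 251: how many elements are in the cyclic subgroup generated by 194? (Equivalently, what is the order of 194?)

125

The order of 194 must divide p − 1 = 250 = 2 · 5^3.
Divisors: 1, 2, 5, 10, 25, 50, 125, 250.
Check each in increasing order: 194^1 ≡ 194;  194^2 ≡ 237;  194^5 ≡ 123;  194^10 ≡ 69;  194^25 ≡ 20;  194^50 ≡ 149;  194^125 ≡ 1.
Smallest exponent giving 1 is 125.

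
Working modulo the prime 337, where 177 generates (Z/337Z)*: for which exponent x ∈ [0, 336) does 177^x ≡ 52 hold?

48

Baby-step giant-step with m = ceil(sqrt(336)) = 19.
Baby table (177^j mod 337 for j=0..18):
  0:1  1:177  2:325  3:235  4:144  5:213  6:294  7:140
  8:179  9:5  10:211  11:277  12:164  13:46  14:54  15:122
  16:26  17:221  18:25
Giant step factor: 177^(-19) ≡ 23 (mod 337).
Scan 52·23^i mod 337 for i = 0, 1, …:
  i=0: 52   i=1: 185   i=2: 211
Match at i=2, j=10: x = 2·19 + 10 = 48.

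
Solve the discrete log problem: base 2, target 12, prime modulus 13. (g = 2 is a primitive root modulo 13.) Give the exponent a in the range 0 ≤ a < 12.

6

Successive powers of 2 modulo 13:
  2^0=1  2^1=2  2^2=4  2^3=8  2^4=3  2^5=6
  2^6=12
So 2^6 ≡ 12 (mod 13), giving a = 6.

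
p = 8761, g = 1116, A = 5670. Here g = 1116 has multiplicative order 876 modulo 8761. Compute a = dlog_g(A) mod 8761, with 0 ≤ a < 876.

Baby-step giant-step with m = ceil(sqrt(876)) = 30.
Baby table (1116^j mod 8761 for j=0..29):
  0:1  1:1116  2:1394  3:5007  4:7055  5:6002  6:4828  7:33
  8:1784  9:2197  10:7533  11:5029  12:5324  13:1626  14:1089  15:6306
  16:2413  17:3281  18:8259  19:472  20:1092  21:893  22:6595  23:780
  24:3141  25:956  26:6815  27:992  28:3186  29:7371
Giant step factor: 1116^(-30) ≡ 6841 (mod 8761).
Scan 5670·6841^i mod 8761 for i = 0, 1, …:
  i=0: 5670   i=1: 3523   i=2: 8093   i=3: 3454
  i=4: 397   i=5: 8728   i=6: 2033   i=7: 4046
  i=8: 2687   i=9: 1189     …   i=18: 6552
  i=19: 956
Match at i=19, j=25: a = 19·30 + 25 = 595.

595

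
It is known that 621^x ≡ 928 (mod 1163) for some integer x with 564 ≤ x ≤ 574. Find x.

Compute 621^564 mod 1163 = 697, then multiply by 621 repeatedly:
  621^564=697  621^565=201  621^566=380  621^567=1054  621^568=928
Found 928 at exponent 568.

568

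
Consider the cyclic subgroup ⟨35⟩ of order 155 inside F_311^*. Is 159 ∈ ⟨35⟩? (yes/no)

yes

159 ∈ ⟨35⟩ iff 159^155 ≡ 1 (mod 311), since |⟨35⟩| = 155.
159^155 mod 311 = 1.
Since 1 = 1, 159 lies in the subgroup.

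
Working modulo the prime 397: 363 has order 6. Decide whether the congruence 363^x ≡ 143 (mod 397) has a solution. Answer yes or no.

no

143 ∈ ⟨363⟩ iff 143^6 ≡ 1 (mod 397), since |⟨363⟩| = 6.
143^6 mod 397 = 291.
Since 291 ≠ 1, 143 does not lie in the subgroup.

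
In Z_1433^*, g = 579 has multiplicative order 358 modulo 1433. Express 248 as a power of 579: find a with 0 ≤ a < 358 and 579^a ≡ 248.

282

Baby-step giant-step with m = ceil(sqrt(358)) = 19.
Baby table (579^j mod 1433 for j=0..18):
  0:1  1:579  2:1352  3:390  4:829  5:1369  6:202  7:885
  8:834  9:1398  10:1230  11:1402  12:680  13:1078  14:807  15:95
  16:551  17:903  18:1225
Giant step factor: 579^(-19) ≡ 406 (mod 1433).
Scan 248·406^i mod 1433 for i = 0, 1, …:
  i=0: 248   i=1: 378   i=2: 137   i=3: 1168
  i=4: 1318   i=5: 599   i=6: 1017   i=7: 198
  i=8: 140   i=9: 953     …   i=13: 1332
  i=14: 551
Match at i=14, j=16: a = 14·19 + 16 = 282.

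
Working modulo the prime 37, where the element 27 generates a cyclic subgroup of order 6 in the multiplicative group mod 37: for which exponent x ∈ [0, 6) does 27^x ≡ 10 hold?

4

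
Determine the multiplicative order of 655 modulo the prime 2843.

2842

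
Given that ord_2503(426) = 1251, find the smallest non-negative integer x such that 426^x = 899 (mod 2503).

Baby-step giant-step with m = ceil(sqrt(1251)) = 36.
Baby table (426^j mod 2503 for j=0..35):
  0:1  1:426  2:1260  3:1118  4:698  5:1994  6:927  7:1931
  8:1622  9:144  10:1272  11:1224  12:800  13:392  14:1794  15:829
  16:231  17:789  18:712  19:449  20:1046  21:62  22:1382  23:527
  24:1735  25:725  26:981  27:2408  28:2081  29:444  30:1419  31:1271
  32:798  33:2043  34:1777  35:1096
Giant step factor: 426^(-36) ≡ 1143 (mod 2503).
Scan 899·1143^i mod 2503 for i = 0, 1, …:
  i=0: 899   i=1: 1327   i=2: 2446   i=3: 2430
  i=4: 1663   i=5: 1032   i=6: 663   i=7: 1903
  i=8: 22   i=9: 116   i=10: 2432   i=11: 1446
  i=12: 798
Match at i=12, j=32: x = 12·36 + 32 = 464.

464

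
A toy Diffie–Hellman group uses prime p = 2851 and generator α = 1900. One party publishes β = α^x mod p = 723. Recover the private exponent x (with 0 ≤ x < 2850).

1387

Baby-step giant-step with m = ceil(sqrt(2850)) = 54.
Baby table (1900^j mod 2851 for j=0..53):
  0:1  1:1900  2:634  3:1478  4:2816  5:1924  6:618  7:2439
  8:1225  9:1084  10:1178  11:165  12:2741  13:1974  14:1535  15:2778
  16:999  17:2185  18:444  19:2555  20:2098  21:502  22:1566  23:1807
  24:696  25:2387  26:2210  27:2328  28:1299  29:1985  30:2478  31:1199
  32:151  33:1800  34:1651  35:800  36:417  37:2573  38:2086  39:510
  40:2511  41:1177  42:1116  43:2107  44:496  45:1570  46:854  47:381
  48:2597  49:2070  50:1471  51:920  52:337  53:1676
Giant step factor: 1900^(-54) ≡ 239 (mod 2851).
Scan 723·239^i mod 2851 for i = 0, 1, …:
  i=0: 723   i=1: 1737   i=2: 1748   i=3: 1526
  i=4: 2637   i=5: 172   i=6: 1194   i=7: 266
  i=8: 852   i=9: 1207     …   i=24: 810
  i=25: 2573
Match at i=25, j=37: x = 25·54 + 37 = 1387.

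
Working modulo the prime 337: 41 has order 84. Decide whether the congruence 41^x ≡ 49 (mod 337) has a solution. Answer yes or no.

yes

49 ∈ ⟨41⟩ iff 49^84 ≡ 1 (mod 337), since |⟨41⟩| = 84.
49^84 mod 337 = 1.
Since 1 = 1, 49 lies in the subgroup.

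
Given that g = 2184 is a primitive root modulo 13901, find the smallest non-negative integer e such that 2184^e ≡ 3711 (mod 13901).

1386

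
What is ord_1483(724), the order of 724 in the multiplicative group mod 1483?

The order of 724 must divide p − 1 = 1482 = 2 · 3 · 13 · 19.
Divisors: 1, 2, 3, 6, 13, 19, 26, 38, 39, 57, 78, 114, 247, 494, 741, 1482.
Check each in increasing order: 724^1 ≡ 724;  724^2 ≡ 677;  724^3 ≡ 758;  724^6 ≡ 643;  724^13 ≡ 941;  724^19 ≡ 1482;  724^26 ≡ 130;  724^38 ≡ 1.
Smallest exponent giving 1 is 38.

38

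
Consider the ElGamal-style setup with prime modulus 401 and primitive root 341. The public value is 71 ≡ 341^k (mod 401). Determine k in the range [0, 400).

169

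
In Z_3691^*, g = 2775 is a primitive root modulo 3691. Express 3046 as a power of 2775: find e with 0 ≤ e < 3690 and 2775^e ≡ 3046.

Baby-step giant-step with m = ceil(sqrt(3690)) = 61.
Baby table (2775^j mod 3691 for j=0..60):
  0:1  1:2775  2:1199  3:1634  4:1802  5:2936  6:1363  7:2741
  8:2815  9:1469  10:1611  11:724  12:1196  13:691  14:1896  15:1725
  16:3339  17:1315  18:2417  19:628  20:548  21:8  22:54  23:2210
  24:1999  25:3343  26:1342  27:3522  28:3473  29:374  30:679  31:1815
  32:2101  33:2186  34:1837  35:404  36:2727  37:875  38:3138  39:881
  40:1333  41:693  42:64  43:432  44:2916  45:1228  46:907  47:3354
  48:2339  49:1947  50:2992  51:1741  52:3447  53:2044  54:2724  55:3623
  56:3232  57:3361  58:3309  59:2958  60:3357
Giant step factor: 2775^(-61) ≡ 370 (mod 3691).
Scan 3046·370^i mod 3691 for i = 0, 1, …:
  i=0: 3046   i=1: 1265   i=2: 2984   i=3: 471
  i=4: 793   i=5: 1821   i=6: 2008   i=7: 1069
  i=8: 593   i=9: 1641     …   i=29: 3456
  i=30: 1634
Match at i=30, j=3: e = 30·61 + 3 = 1833.

1833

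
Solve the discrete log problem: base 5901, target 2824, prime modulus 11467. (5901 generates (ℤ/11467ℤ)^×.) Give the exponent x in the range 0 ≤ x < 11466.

3263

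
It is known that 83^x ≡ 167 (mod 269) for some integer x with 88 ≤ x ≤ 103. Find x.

Compute 83^88 mod 269 = 177, then multiply by 83 repeatedly:
  83^88=177  83^89=165  83^90=245  83^91=160  83^92=99
  83^93=147  83^94=96  83^95=167
Found 167 at exponent 95.

95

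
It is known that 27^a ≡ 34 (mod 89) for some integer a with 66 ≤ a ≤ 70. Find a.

Compute 27^66 mod 89 = 34, then multiply by 27 repeatedly:
  27^66=34
Found 34 at exponent 66.

66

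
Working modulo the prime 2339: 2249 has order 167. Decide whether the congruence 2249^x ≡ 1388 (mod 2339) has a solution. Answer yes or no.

no

1388 ∈ ⟨2249⟩ iff 1388^167 ≡ 1 (mod 2339), since |⟨2249⟩| = 167.
1388^167 mod 2339 = 1065.
Since 1065 ≠ 1, 1388 does not lie in the subgroup.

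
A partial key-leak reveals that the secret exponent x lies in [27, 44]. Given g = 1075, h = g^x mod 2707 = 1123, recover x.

32

Compute 1075^27 mod 2707 = 2595, then multiply by 1075 repeatedly:
  1075^27=2595  1075^28=1415  1075^29=2498  1075^30=6  1075^31=1036
  1075^32=1123
Found 1123 at exponent 32.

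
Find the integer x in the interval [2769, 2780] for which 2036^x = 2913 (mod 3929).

2771

Compute 2036^2769 mod 3929 = 3533, then multiply by 2036 repeatedly:
  2036^2769=3533  2036^2770=3118  2036^2771=2913
Found 2913 at exponent 2771.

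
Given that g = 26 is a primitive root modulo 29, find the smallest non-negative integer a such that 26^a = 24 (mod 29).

24

Successive powers of 26 modulo 29:
  26^0=1  26^1=26  26^2=9  26^3=2  26^4=23  26^5=18
  26^6=4  26^7=17  26^8=7  26^9=8  26^10=5  26^11=14
  26^12=16  26^13=10  26^14=28  26^15=3  26^16=20  26^17=27
  26^18=6  26^19=11  26^20=25  26^21=12  26^22=22  26^23=21
  26^24=24
So 26^24 ≡ 24 (mod 29), giving a = 24.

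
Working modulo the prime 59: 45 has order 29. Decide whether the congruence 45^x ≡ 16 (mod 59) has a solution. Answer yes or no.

yes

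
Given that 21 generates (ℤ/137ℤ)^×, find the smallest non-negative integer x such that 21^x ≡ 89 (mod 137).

Baby-step giant-step with m = ceil(sqrt(136)) = 12.
Baby table (21^j mod 137 for j=0..11):
  0:1  1:21  2:30  3:82  4:78  5:131  6:11  7:94
  8:56  9:80  10:36  11:71
Giant step factor: 21^(-12) ≡ 77 (mod 137).
Scan 89·77^i mod 137 for i = 0, 1, …:
  i=0: 89   i=1: 3   i=2: 94
Match at i=2, j=7: x = 2·12 + 7 = 31.

31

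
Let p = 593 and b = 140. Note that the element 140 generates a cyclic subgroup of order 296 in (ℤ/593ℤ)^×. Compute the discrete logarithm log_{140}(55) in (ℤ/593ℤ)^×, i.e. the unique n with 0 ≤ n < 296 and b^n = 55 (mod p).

Baby-step giant-step with m = ceil(sqrt(296)) = 18.
Baby table (140^j mod 593 for j=0..17):
  0:1  1:140  2:31  3:189  4:368  5:522  6:141  7:171
  8:220  9:557  10:297  11:70  12:312  13:391  14:184  15:261
  16:367  17:382
Giant step factor: 140^(-18) ≡ 124 (mod 593).
Scan 55·124^i mod 593 for i = 0, 1, …:
  i=0: 55   i=1: 297
Match at i=1, j=10: n = 1·18 + 10 = 28.

28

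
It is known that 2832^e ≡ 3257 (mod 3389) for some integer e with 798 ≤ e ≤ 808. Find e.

799

Compute 2832^798 mod 3389 = 560, then multiply by 2832 repeatedly:
  2832^798=560  2832^799=3257
Found 3257 at exponent 799.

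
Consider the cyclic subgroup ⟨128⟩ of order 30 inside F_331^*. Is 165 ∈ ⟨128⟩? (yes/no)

yes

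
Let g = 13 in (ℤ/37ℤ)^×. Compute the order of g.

36

The order of 13 must divide p − 1 = 36 = 2^2 · 3^2.
Divisors: 1, 2, 3, 4, 6, 9, 12, 18, 36.
Check each in increasing order: 13^1 ≡ 13;  13^2 ≡ 21;  13^3 ≡ 14;  13^4 ≡ 34;  13^6 ≡ 11;  13^9 ≡ 6;  13^12 ≡ 10;  13^18 ≡ 36;  13^36 ≡ 1.
Smallest exponent giving 1 is 36.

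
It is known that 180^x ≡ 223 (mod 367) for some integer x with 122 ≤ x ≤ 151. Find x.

143

Compute 180^122 mod 367 = 83, then multiply by 180 repeatedly:
  180^122=83  180^123=260  180^124=191  180^125=249  180^126=46
  180^127=206  180^128=13  180^129=138  180^130=251  180^131=39
  180^132=47  180^133=19  180^134=117  180^135=141  180^136=57
  180^137=351  180^138=56  180^139=171  180^140=319  180^141=168
  180^142=146  180^143=223
Found 223 at exponent 143.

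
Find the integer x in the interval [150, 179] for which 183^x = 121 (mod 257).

152

Compute 183^150 mod 257 = 226, then multiply by 183 repeatedly:
  183^150=226  183^151=238  183^152=121
Found 121 at exponent 152.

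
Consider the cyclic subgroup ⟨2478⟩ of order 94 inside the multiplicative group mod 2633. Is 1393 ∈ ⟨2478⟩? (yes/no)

1393 ∈ ⟨2478⟩ iff 1393^94 ≡ 1 (mod 2633), since |⟨2478⟩| = 94.
1393^94 mod 2633 = 660.
Since 660 ≠ 1, 1393 does not lie in the subgroup.

no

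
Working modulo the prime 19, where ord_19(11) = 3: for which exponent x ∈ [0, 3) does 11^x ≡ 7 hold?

Successive powers of 11 modulo 19:
  11^0=1  11^1=11  11^2=7
So 11^2 ≡ 7 (mod 19), giving x = 2.

2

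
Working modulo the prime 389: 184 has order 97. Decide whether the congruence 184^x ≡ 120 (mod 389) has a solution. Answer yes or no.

no

120 ∈ ⟨184⟩ iff 120^97 ≡ 1 (mod 389), since |⟨184⟩| = 97.
120^97 mod 389 = 388.
Since 388 ≠ 1, 120 does not lie in the subgroup.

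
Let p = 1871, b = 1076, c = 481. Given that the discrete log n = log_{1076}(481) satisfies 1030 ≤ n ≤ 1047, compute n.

1036

Compute 1076^1030 mod 1871 = 1569, then multiply by 1076 repeatedly:
  1076^1030=1569  1076^1031=602  1076^1032=386  1076^1033=1845  1076^1034=89
  1076^1035=343  1076^1036=481
Found 481 at exponent 1036.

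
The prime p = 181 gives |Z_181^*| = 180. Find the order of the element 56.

The order of 56 must divide p − 1 = 180 = 2^2 · 3^2 · 5.
Divisors: 1, 2, 3, 4, 5, 6, 9, 10, 12, 15, 18, 20, 30, 36, 45, 60, 90, 180.
Check each in increasing order: 56^1 ≡ 56;  56^2 ≡ 59;  56^3 ≡ 46;  56^4 ≡ 42;  56^5 ≡ 180;  56^6 ≡ 125;  56^9 ≡ 139;  56^10 ≡ 1.
Smallest exponent giving 1 is 10.

10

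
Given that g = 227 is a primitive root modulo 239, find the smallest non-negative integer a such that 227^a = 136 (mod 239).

74

Baby-step giant-step with m = ceil(sqrt(238)) = 16.
Baby table (227^j mod 239 for j=0..15):
  0:1  1:227  2:144  3:184  4:182  5:206  6:157  7:28
  8:142  9:208  10:133  11:77  12:32  13:94  14:67  15:152
Giant step factor: 227^(-16) ≡ 220 (mod 239).
Scan 136·220^i mod 239 for i = 0, 1, …:
  i=0: 136   i=1: 45   i=2: 101   i=3: 232
  i=4: 133
Match at i=4, j=10: a = 4·16 + 10 = 74.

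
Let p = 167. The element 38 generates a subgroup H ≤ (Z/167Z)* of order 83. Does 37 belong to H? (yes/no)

37 ∈ ⟨38⟩ iff 37^83 ≡ 1 (mod 167), since |⟨38⟩| = 83.
37^83 mod 167 = 166.
Since 166 ≠ 1, 37 does not lie in the subgroup.

no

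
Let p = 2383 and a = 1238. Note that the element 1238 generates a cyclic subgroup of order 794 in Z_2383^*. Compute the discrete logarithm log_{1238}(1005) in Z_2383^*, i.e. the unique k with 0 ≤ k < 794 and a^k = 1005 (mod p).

678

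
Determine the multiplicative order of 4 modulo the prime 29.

The order of 4 must divide p − 1 = 28 = 2^2 · 7.
Divisors: 1, 2, 4, 7, 14, 28.
Check each in increasing order: 4^1 ≡ 4;  4^2 ≡ 16;  4^4 ≡ 24;  4^7 ≡ 28;  4^14 ≡ 1.
Smallest exponent giving 1 is 14.

14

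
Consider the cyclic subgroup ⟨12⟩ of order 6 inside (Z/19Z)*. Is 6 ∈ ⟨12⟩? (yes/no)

no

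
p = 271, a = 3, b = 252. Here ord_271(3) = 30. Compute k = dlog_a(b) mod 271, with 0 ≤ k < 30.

22

Successive powers of 3 modulo 271:
  3^0=1  3^1=3  3^2=9  3^3=27  3^4=81  3^5=243
  3^6=187  3^7=19  3^8=57  3^9=171  3^10=242  3^11=184
  3^12=10  3^13=30  3^14=90  3^15=270  3^16=268  3^17=262
  3^18=244  3^19=190  3^20=28  3^21=84  3^22=252
So 3^22 ≡ 252 (mod 271), giving k = 22.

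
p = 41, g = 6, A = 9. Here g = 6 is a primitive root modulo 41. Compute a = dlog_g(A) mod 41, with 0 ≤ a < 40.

Successive powers of 6 modulo 41:
  6^0=1  6^1=6  6^2=36  6^3=11  6^4=25  6^5=27
  6^6=39  6^7=29  6^8=10  6^9=19  6^10=32  6^11=28
  6^12=4  6^13=24  6^14=21  6^15=3  6^16=18  6^17=26
  6^18=33  6^19=34  6^20=40  6^21=35  6^22=5  6^23=30
  6^24=16  6^25=14  6^26=2  6^27=12  6^28=31  6^29=22
  6^30=9
So 6^30 ≡ 9 (mod 41), giving a = 30.

30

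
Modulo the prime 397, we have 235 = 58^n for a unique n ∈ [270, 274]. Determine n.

Compute 58^270 mod 397 = 271, then multiply by 58 repeatedly:
  58^270=271  58^271=235
Found 235 at exponent 271.

271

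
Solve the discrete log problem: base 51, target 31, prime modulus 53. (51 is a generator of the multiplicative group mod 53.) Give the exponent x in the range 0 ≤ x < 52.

7

Baby-step giant-step with m = ceil(sqrt(52)) = 8.
Baby table (51^j mod 53 for j=0..7):
  0:1  1:51  2:4  3:45  4:16  5:21  6:11  7:31
Giant step factor: 51^(-8) ≡ 47 (mod 53).
Scan 31·47^i mod 53 for i = 0, 1, …:
  i=0: 31
Match at i=0, j=7: x = 0·8 + 7 = 7.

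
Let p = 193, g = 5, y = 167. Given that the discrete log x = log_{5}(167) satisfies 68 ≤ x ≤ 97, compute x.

79

Compute 5^68 mod 193 = 4, then multiply by 5 repeatedly:
  5^68=4  5^69=20  5^70=100  5^71=114  5^72=184
  5^73=148  5^74=161  5^75=33  5^76=165  5^77=53
  5^78=72  5^79=167
Found 167 at exponent 79.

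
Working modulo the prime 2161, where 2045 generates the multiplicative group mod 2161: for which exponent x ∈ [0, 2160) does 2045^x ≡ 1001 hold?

73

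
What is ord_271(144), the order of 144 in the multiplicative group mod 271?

The order of 144 must divide p − 1 = 270 = 2 · 3^3 · 5.
Divisors: 1, 2, 3, 5, 6, 9, 10, 15, 18, 27, 30, 45, 54, 90, 135, 270.
Check each in increasing order: 144^1 ≡ 144;  144^2 ≡ 140;  144^3 ≡ 106;  144^5 ≡ 206;  144^6 ≡ 125;  144^9 ≡ 242;  144^10 ≡ 160;  144^15 ≡ 169;  144^18 ≡ 28;  144^27 ≡ 1.
Smallest exponent giving 1 is 27.

27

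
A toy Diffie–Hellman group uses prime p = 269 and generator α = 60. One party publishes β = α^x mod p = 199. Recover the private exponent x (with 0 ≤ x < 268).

170

Baby-step giant-step with m = ceil(sqrt(268)) = 17.
Baby table (60^j mod 269 for j=0..16):
  0:1  1:60  2:103  3:262  4:118  5:86  6:49  7:250
  8:205  9:195  10:133  11:179  12:249  13:145  14:92  15:140
  16:61
Giant step factor: 60^(-17) ≡ 236 (mod 269).
Scan 199·236^i mod 269 for i = 0, 1, …:
  i=0: 199   i=1: 158   i=2: 166   i=3: 171
  i=4: 6   i=5: 71   i=6: 78   i=7: 116
  i=8: 207   i=9: 163   i=10: 1
Match at i=10, j=0: x = 10·17 + 0 = 170.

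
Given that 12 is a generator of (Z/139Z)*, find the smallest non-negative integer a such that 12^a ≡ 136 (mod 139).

86

Baby-step giant-step with m = ceil(sqrt(138)) = 12.
Baby table (12^j mod 139 for j=0..11):
  0:1  1:12  2:5  3:60  4:25  5:22  6:125  7:110
  8:69  9:133  10:67  11:109
Giant step factor: 12^(-12) ≡ 100 (mod 139).
Scan 136·100^i mod 139 for i = 0, 1, …:
  i=0: 136   i=1: 117   i=2: 24   i=3: 37
  i=4: 86   i=5: 121   i=6: 7   i=7: 5
Match at i=7, j=2: a = 7·12 + 2 = 86.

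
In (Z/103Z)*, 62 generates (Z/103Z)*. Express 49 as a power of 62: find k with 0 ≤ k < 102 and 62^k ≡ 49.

94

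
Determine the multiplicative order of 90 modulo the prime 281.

The order of 90 must divide p − 1 = 280 = 2^3 · 5 · 7.
Divisors: 1, 2, 4, 5, 7, 8, 10, 14, 20, 28, 35, 40, 56, 70, 140, 280.
Check each in increasing order: 90^1 ≡ 90;  90^2 ≡ 232;  90^4 ≡ 153;  90^5 ≡ 1.
Smallest exponent giving 1 is 5.

5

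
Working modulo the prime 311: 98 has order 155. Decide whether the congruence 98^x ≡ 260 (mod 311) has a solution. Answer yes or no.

260 ∈ ⟨98⟩ iff 260^155 ≡ 1 (mod 311), since |⟨98⟩| = 155.
260^155 mod 311 = 1.
Since 1 = 1, 260 lies in the subgroup.

yes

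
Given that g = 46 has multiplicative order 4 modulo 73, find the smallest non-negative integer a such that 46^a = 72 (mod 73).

2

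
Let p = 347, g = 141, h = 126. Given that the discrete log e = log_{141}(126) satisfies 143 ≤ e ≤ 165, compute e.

Compute 141^143 mod 347 = 86, then multiply by 141 repeatedly:
  141^143=86  141^144=328  141^145=97  141^146=144  141^147=178
  141^148=114  141^149=112  141^150=177  141^151=320  141^152=10
  141^153=22  141^154=326  141^155=162  141^156=287  141^157=215
  141^158=126
Found 126 at exponent 158.

158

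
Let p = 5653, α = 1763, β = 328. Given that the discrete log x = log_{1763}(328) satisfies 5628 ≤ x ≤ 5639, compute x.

Compute 1763^5628 mod 5653 = 4832, then multiply by 1763 repeatedly:
  1763^5628=4832  1763^5629=5398  1763^5630=2675  1763^5631=1423  1763^5632=4470
  1763^5633=328
Found 328 at exponent 5633.

5633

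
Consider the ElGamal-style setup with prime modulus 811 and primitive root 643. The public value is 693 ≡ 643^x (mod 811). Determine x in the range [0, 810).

330

Baby-step giant-step with m = ceil(sqrt(810)) = 29.
Baby table (643^j mod 811 for j=0..28):
  0:1  1:643  2:650  3:285  4:780  5:342  6:125  7:86
  8:150  9:752  10:180  11:578  12:216  13:207  14:97  15:735
  16:603  17:71  18:237  19:734  20:771  21:232  22:763  23:765
  24:429  25:107  26:677  27:615  28:488
Giant step factor: 643^(-29) ≡ 711 (mod 811).
Scan 693·711^i mod 811 for i = 0, 1, …:
  i=0: 693   i=1: 446   i=2: 5   i=3: 311
  i=4: 529   i=5: 626   i=6: 658   i=7: 702
  i=8: 357   i=9: 795   i=10: 789   i=11: 578
Match at i=11, j=11: x = 11·29 + 11 = 330.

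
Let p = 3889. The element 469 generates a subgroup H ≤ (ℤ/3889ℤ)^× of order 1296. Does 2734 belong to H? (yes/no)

no

2734 ∈ ⟨469⟩ iff 2734^1296 ≡ 1 (mod 3889), since |⟨469⟩| = 1296.
2734^1296 mod 3889 = 1890.
Since 1890 ≠ 1, 2734 does not lie in the subgroup.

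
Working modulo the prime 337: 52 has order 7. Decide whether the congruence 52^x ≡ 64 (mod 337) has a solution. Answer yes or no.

yes

64 ∈ ⟨52⟩ iff 64^7 ≡ 1 (mod 337), since |⟨52⟩| = 7.
64^7 mod 337 = 1.
Since 1 = 1, 64 lies in the subgroup.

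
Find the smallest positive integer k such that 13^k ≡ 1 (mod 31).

30

The order of 13 must divide p − 1 = 30 = 2 · 3 · 5.
Divisors: 1, 2, 3, 5, 6, 10, 15, 30.
Check each in increasing order: 13^1 ≡ 13;  13^2 ≡ 14;  13^3 ≡ 27;  13^5 ≡ 6;  13^6 ≡ 16;  13^10 ≡ 5;  13^15 ≡ 30;  13^30 ≡ 1.
Smallest exponent giving 1 is 30.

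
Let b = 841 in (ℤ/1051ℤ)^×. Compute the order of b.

The order of 841 must divide p − 1 = 1050 = 2 · 3 · 5^2 · 7.
Divisors: 1, 2, 3, 5, 6, 7, 10, 14, 15, 21, 25, 30, 35, 42, 50, 70, 75, 105, 150, 175, 210, 350, 525, 1050.
Check each in increasing order: 841^1 ≡ 841;  841^2 ≡ 1009;  841^3 ≡ 412;  841^5 ≡ 563;  841^6 ≡ 533;  841^7 ≡ 527;  841^10 ≡ 618;  841^14 ≡ 265;  841^15 ≡ 53;  841^21 ≡ 923;  841^25 ≡ 173;  841^30 ≡ 707;  841^35 ≡ 763;  841^42 ≡ 619;  841^50 ≡ 501;  841^70 ≡ 966;  841^75 ≡ 491;  841^105 ≡ 307;  841^150 ≡ 402;  841^175 ≡ 180;  841^210 ≡ 710;  841^350 ≡ 870;  841^525 ≡ 1.
Smallest exponent giving 1 is 525.

525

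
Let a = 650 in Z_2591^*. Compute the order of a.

The order of 650 must divide p − 1 = 2590 = 2 · 5 · 7 · 37.
Divisors: 1, 2, 5, 7, 10, 14, 35, 37, 70, 74, 185, 259, 370, 518, 1295, 2590.
Check each in increasing order: 650^1 ≡ 650;  650^2 ≡ 167;  650^5 ≡ 1214;  650^7 ≡ 640;  650^10 ≡ 2108;  650^14 ≡ 222;  650^35 ≡ 1517;  650^37 ≡ 2012;  650^70 ≡ 481;  650^74 ≡ 1002;  650^185 ≡ 1035;  650^259 ≡ 670;  650^370 ≡ 1142;  650^518 ≡ 657;  650^1295 ≡ 1.
Smallest exponent giving 1 is 1295.

1295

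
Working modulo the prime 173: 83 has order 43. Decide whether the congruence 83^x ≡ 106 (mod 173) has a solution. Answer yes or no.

yes

106 ∈ ⟨83⟩ iff 106^43 ≡ 1 (mod 173), since |⟨83⟩| = 43.
106^43 mod 173 = 1.
Since 1 = 1, 106 lies in the subgroup.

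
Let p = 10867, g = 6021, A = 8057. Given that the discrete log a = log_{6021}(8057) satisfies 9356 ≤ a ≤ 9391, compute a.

Compute 6021^9356 mod 10867 = 7528, then multiply by 6021 repeatedly:
  6021^9356=7528  6021^9357=10698  6021^9358=3949  6021^9359=10800  6021^9360=9539
  6021^9361=2224  6021^9362=2560  6021^9363=4354  6021^9364=4230  6021^9365=7449
  6021^9366=2320  6021^9367=4625  6021^9368=5871  6021^9369=9807  6021^9370=7536
  6021^9371=4531  6021^9372=4981  6021^9373=8548  6021^9374=1396  6021^9375=5125
  6021^9376=6212  6021^9377=9105  6021^9378=8057
Found 8057 at exponent 9378.

9378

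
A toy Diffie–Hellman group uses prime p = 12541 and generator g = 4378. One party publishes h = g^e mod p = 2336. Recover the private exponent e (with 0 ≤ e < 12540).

4536

Baby-step giant-step with m = ceil(sqrt(12540)) = 112.
Baby table (4378^j mod 12541 for j=0..111):
  0:1  1:4378  2:4236  3:9610  4:10066  5:12415  6:176  7:5527
  8:5617  9:10866  10:3335  11:2906  12:5894  13:7095  14:10394  15:6184
  16:10074  17:9816  18:8982  19:7161  20:10899  21:9858  22:4743  23:9499
  24:666  25:6236  26:11992  27:4350  28:7062  29:3871  30:4347  31:6469
  32:3704  33:599  34:1353  35:4082  36:71  37:9854  38:12313  39:5096
  40:12390  41:3595  42:12496  43:3646  44:10036  45:6485  46:11047  47:5670
  48:4621  49:2105  50:10596  51:129  52:417  53:7181  54:10672  55:6791
  56:8828  57:10163  58:10687  59:9756  60:9663  61:3821  62:11185  63:7866
  64:12303  65:11480  66:7653  67:7823  68:12164  69:4906  70:8276  71:1379
  72:5041  73:9879  74:8894  75:10668  76:1820  77:4425  78:9346  79:8046
  80:10260  81:8959  82:6795  83:1258  84:2025  85:11504  86:12397  87:9159
  88:4525  89:8211  90:5252  91:5603  92:12279  93:6736  94:6317  95:2921
  96:8859  97:7930  98:4052  99:6682  100:8184  101:12456  102:4100  103:3629
  104:10856  105:9719  106:10710  107:10122  108:6763  109:11654  110:4424  111:4968
Giant step factor: 4378^(-112) ≡ 10464 (mod 12541).
Scan 2336·10464^i mod 12541 for i = 0, 1, …:
  i=0: 2336   i=1: 1495   i=2: 5053   i=3: 1736
  i=4: 6136   i=5: 9725   i=6: 4726   i=7: 3701
  i=8: 656   i=9: 4457     …   i=39: 12259
  i=40: 8828
Match at i=40, j=56: e = 40·112 + 56 = 4536.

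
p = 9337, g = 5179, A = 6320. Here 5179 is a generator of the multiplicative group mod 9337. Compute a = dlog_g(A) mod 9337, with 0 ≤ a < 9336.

Baby-step giant-step with m = ceil(sqrt(9336)) = 97.
Baby table (5179^j mod 9337 for j=0..96):
  0:1  1:5179  2:6177  3:2121  4:4347  5:1606  6:7544  7:4368
  8:7658  9:6543  10:2224  11:5575  12:2921  13:1919  14:3933  15:5010
  16:8604  17:3952  18:704  19:4586  20:6903  21:8601  22:7089  23:847
  24:7560  25:3199  26:3783  27:3131  28:6417  29:3260  30:2244  31:6448
  32:5080  33:6991  34:6840  35:9119  36:755  37:7279  38:4472  39:4728
  40:4698  41:8057  42:150  43:1879  44:2187  45:692  46:7797  47:7475
  48:1823  49:1610  50:249  51:1065  52:6805  53:5257  54:8648  55:7740
  56:1719  57:4540  58:2094  59:4569  60:2893  61:6299  62:8380  63:1644
  64:8269  65:5669  66:4223  67:3663  68:7230  69:2800  70:839  71:3476
  72:468  73:5489  74:5703  75:2906  76:8267  77:4648  78:1206  79:8758
  80:7873  81:8925  82:4425  83:4077  84:3826  85:1740  86:1255  87:1093
  88:2425  89:810  90:2677  91:8075  92:2  93:1021  94:3017  95:4242
  96:8694
Giant step factor: 5179^(-97) ≡ 7276 (mod 9337).
Scan 6320·7276^i mod 9337 for i = 0, 1, …:
  i=0: 6320   i=1: 8932   i=2: 3712   i=3: 5908
  i=4: 8397   i=5: 4581   i=6: 7603   i=7: 7040
  i=8: 258   i=9: 471     …   i=48: 7866
  i=49: 6543
Match at i=49, j=9: a = 49·97 + 9 = 4762.

4762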